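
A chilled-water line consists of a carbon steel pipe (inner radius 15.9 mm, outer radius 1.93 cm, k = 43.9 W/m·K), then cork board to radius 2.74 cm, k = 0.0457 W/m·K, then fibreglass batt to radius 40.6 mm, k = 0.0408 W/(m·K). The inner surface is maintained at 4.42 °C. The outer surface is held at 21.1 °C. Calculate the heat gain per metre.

Series thermal resistances, inner to outer:
  R'_carbon steel = ln(0.0193/0.0159)/(2πk) = 0.1938/(2π·43.9) = 7.026×10^-4 m·K/W
  R'_cork board = ln(0.0274/0.0193)/(2πk) = 0.3504/(2π·0.0457) = 1.220 m·K/W
  R'_fibreglass batt = ln(0.0406/0.0274)/(2πk) = 0.3932/(2π·0.0408) = 1.534 m·K/W
ΣR = 7.026×10^-4 + 1.220 + 1.534 = 2.755 m·K/W
Q' = ΔT/ΣR = (4.42 °C − 21.1 °C)/2.755 = -6.05 W/m
(Negative Q' ⇒ heat flows inward; heat gain = 6.05 W/m.)

Q' = 6.05 W/m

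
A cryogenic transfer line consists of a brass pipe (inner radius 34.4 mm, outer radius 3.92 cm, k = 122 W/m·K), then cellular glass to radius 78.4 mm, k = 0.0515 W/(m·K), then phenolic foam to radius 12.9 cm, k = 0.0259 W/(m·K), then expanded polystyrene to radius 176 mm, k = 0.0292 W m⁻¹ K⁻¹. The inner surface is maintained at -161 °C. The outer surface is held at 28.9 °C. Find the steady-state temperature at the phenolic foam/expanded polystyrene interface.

T = -17.7 °C

Resistance network (inner→outer):
  R'_brass = ln(0.0392/0.0344)/(2πk) = 0.1306/(2π·122) = 1.704×10^-4 m·K/W
  R'_cellular glass = ln(0.0784/0.0392)/(2πk) = 0.6931/(2π·0.0515) = 2.142 m·K/W
  R'_phenolic foam = ln(0.129/0.0784)/(2πk) = 0.4980/(2π·0.0259) = 3.060 m·K/W
  R'_expanded polystyrene = ln(0.176/0.129)/(2πk) = 0.3107/(2π·0.0292) = 1.693 m·K/W
ΣR = 1.704×10^-4 + 2.142 + 3.060 + 1.693 = 6.895 m·K/W
Q' = ΔT/ΣR = (-161 °C − 28.9 °C)/6.895 = -27.54 W/m
From the inner boundary to the phenolic foam/expanded polystyrene interface, ΣR_partial = 5.202 m·K/W.
T_interface = T_in − Q'·ΣR_partial = -161 °C − (-27.54)(5.202) = -17.7 °C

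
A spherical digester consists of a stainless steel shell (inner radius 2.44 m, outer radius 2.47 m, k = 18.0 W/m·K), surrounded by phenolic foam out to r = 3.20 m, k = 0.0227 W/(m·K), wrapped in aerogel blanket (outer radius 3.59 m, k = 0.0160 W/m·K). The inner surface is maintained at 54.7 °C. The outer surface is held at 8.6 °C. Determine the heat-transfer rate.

Q = 93.6 W

Resistance network (inner→outer):
  R_stainless steel = (1/2.44 − 1/2.47)/(4πk) = 0.004978/(4π·18.0) = 2.201×10^-5 K/W
  R_phenolic foam = (1/2.47 − 1/3.20)/(4πk) = 0.09236/(4π·0.0227) = 0.3238 K/W
  R_aerogel blanket = (1/3.20 − 1/3.59)/(4πk) = 0.03395/(4π·0.0160) = 0.1688 K/W
ΣR = 2.201×10^-5 + 0.3238 + 0.1688 = 0.4926 K/W
Q = ΔT/ΣR = (54.7 °C − 8.6 °C)/0.4926 = 93.6 W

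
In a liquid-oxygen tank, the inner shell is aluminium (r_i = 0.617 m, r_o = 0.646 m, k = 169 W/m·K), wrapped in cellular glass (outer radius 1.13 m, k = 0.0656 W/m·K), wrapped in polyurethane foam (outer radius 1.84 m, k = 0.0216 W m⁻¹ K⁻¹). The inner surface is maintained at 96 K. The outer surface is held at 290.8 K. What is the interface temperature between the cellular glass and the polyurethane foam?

Resistance network (inner→outer):
  R_aluminium = (1/0.617 − 1/0.646)/(4πk) = 0.07276/(4π·169) = 3.426×10^-5 K/W
  R_cellular glass = (1/0.646 − 1/1.13)/(4πk) = 0.6630/(4π·0.0656) = 0.8043 K/W
  R_polyurethane foam = (1/1.13 − 1/1.84)/(4πk) = 0.3415/(4π·0.0216) = 1.258 K/W
ΣR = 3.426×10^-5 + 0.8043 + 1.258 = 2.062 K/W
Q = ΔT/ΣR = (96 K − 290.8 K)/2.062 = -94.47 W
From the inner boundary to the cellular glass/polyurethane foam interface, ΣR_partial = 0.8043 K/W.
T_interface = T_in − Q·ΣR_partial = 96 K − (-94.47)(0.8043) = 172 K

T = 172 K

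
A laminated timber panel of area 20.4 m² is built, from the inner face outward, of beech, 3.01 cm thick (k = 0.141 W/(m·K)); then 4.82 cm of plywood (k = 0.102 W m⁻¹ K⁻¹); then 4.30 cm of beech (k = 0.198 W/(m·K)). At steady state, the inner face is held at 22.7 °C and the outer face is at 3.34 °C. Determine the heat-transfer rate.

Q = 437 W

Series thermal resistances, inner to outer:
  R_beech = L/(kA) = 0.0301/(0.141·20.4) = 0.01046 K/W
  R_plywood = L/(kA) = 0.0482/(0.102·20.4) = 0.02316 K/W
  R_beech = L/(kA) = 0.0430/(0.198·20.4) = 0.01065 K/W
ΣR = 0.01046 + 0.02316 + 0.01065 = 0.04427 K/W
Q = ΔT/ΣR = (22.7 °C − 3.34 °C)/0.04427 = 437 W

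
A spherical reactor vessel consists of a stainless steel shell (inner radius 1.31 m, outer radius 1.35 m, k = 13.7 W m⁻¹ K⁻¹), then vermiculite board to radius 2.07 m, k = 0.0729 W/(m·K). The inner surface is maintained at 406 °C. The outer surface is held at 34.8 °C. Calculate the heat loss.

Series thermal resistances, inner to outer:
  R_stainless steel = (1/1.31 − 1/1.35)/(4πk) = 0.02262/(4π·13.7) = 1.314×10^-4 K/W
  R_vermiculite board = (1/1.35 − 1/2.07)/(4πk) = 0.2576/(4π·0.0729) = 0.2812 K/W
ΣR = 1.314×10^-4 + 0.2812 = 0.2813 K/W
Q = ΔT/ΣR = (406 °C − 34.8 °C)/0.2813 = 1320 W

Q = 1320 W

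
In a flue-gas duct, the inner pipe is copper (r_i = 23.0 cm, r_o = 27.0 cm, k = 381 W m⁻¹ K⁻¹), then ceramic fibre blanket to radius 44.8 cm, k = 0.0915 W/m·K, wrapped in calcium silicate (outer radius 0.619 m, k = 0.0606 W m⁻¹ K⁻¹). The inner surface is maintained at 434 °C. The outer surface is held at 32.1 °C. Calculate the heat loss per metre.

Resistance network (inner→outer):
  R'_copper = ln(0.270/0.230)/(2πk) = 0.1603/(2π·381) = 6.698×10^-5 m·K/W
  R'_ceramic fibre blanket = ln(0.448/0.270)/(2πk) = 0.5064/(2π·0.0915) = 0.8808 m·K/W
  R'_calcium silicate = ln(0.619/0.448)/(2πk) = 0.3233/(2π·0.0606) = 0.8491 m·K/W
ΣR = 6.698×10^-5 + 0.8808 + 0.8491 = 1.730 m·K/W
Q' = ΔT/ΣR = (434 °C − 32.1 °C)/1.730 = 232 W/m

Q' = 232 W/m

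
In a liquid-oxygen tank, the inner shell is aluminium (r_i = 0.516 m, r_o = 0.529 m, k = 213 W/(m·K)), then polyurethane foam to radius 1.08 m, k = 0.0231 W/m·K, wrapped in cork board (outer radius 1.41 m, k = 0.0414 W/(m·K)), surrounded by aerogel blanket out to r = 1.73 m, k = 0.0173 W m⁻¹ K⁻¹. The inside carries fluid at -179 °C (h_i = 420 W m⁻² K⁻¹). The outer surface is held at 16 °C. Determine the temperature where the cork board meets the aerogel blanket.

Treat each layer as a resistance in series:
  R_conv,in = 1/(4πr²h) = 1/(4π·0.516²·420) = 7.116×10^-4 K/W
  R_aluminium = (1/0.516 − 1/0.529)/(4πk) = 0.04763/(4π·213) = 1.779×10^-5 K/W
  R_polyurethane foam = (1/0.529 − 1/1.08)/(4πk) = 0.9644/(4π·0.0231) = 3.322 K/W
  R_cork board = (1/1.08 − 1/1.41)/(4πk) = 0.2167/(4π·0.0414) = 0.4165 K/W
  R_aerogel blanket = (1/1.41 − 1/1.73)/(4πk) = 0.1312/(4π·0.0173) = 0.6034 K/W
ΣR = 7.116×10^-4 + 1.779×10^-5 + 3.322 + 0.4165 + 0.6034 = 4.343 K/W
Q = ΔT/ΣR = (-179 °C − 16 °C)/4.343 = -44.90 W
From the inner boundary to the cork board/aerogel blanket interface, ΣR_partial = 3.739 K/W.
T_interface = T_in − Q·ΣR_partial = -179 °C − (-44.90)(3.739) = -11.1 °C

T = -11.1 °C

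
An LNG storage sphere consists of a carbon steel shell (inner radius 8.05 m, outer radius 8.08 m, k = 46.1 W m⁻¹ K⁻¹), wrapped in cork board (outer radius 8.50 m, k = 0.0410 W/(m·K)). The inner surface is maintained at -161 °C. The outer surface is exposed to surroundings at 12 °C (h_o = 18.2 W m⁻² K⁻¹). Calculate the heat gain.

Q = 14.5 kW

Treat each layer as a resistance in series:
  R_carbon steel = (1/8.05 − 1/8.08)/(4πk) = 4.612×10^-4/(4π·46.1) = 7.962×10^-7 K/W
  R_cork board = (1/8.08 − 1/8.50)/(4πk) = 0.006115/(4π·0.0410) = 0.01187 K/W
  R_conv,out = 1/(4πr²h) = 1/(4π·8.50²·18.2) = 6.052×10^-5 K/W
ΣR = 7.962×10^-7 + 0.01187 + 6.052×10^-5 = 0.01193 K/W
Q = ΔT/ΣR = (-161 °C − 12 °C)/0.01193 = -14500 W
(Negative Q ⇒ heat flows inward; heat gain = 14500 W.)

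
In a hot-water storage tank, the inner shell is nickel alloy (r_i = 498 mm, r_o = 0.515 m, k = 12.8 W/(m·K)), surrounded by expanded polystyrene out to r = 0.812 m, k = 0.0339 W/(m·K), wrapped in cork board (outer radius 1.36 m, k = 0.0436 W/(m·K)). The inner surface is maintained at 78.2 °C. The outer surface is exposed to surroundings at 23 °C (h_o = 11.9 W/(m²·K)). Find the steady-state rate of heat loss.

Series thermal resistances, inner to outer:
  R_nickel alloy = (1/0.498 − 1/0.515)/(4πk) = 0.06628/(4π·12.8) = 4.121×10^-4 K/W
  R_expanded polystyrene = (1/0.515 − 1/0.812)/(4πk) = 0.7102/(4π·0.0339) = 1.667 K/W
  R_cork board = (1/0.812 − 1/1.36)/(4πk) = 0.4962/(4π·0.0436) = 0.9057 K/W
  R_conv,out = 1/(4πr²h) = 1/(4π·1.36²·11.9) = 0.003615 K/W
ΣR = 4.121×10^-4 + 1.667 + 0.9057 + 0.003615 = 2.577 K/W
Q = ΔT/ΣR = (78.2 °C − 23 °C)/2.577 = 21.4 W

Q = 21.4 W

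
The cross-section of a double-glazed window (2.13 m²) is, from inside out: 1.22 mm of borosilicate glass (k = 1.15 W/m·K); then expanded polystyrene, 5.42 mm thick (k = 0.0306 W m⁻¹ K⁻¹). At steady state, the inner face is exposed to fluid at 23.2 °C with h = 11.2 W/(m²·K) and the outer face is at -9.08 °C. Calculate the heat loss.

Q = 257 W

Resistance network (inner→outer):
  R_conv,in = 1/(hA) = 1/(11.2·2.13) = 0.04192 K/W
  R_borosilicate glass = L/(kA) = 0.00122/(1.15·2.13) = 4.981×10^-4 K/W
  R_expanded polystyrene = L/(kA) = 0.00542/(0.0306·2.13) = 0.08316 K/W
ΣR = 0.04192 + 4.981×10^-4 + 0.08316 = 0.1256 K/W
Q = ΔT/ΣR = (23.2 °C − -9.08 °C)/0.1256 = 257 W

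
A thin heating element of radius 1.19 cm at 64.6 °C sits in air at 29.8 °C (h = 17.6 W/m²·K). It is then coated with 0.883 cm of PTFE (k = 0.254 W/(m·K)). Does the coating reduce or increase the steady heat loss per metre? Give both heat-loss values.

reduces: 45.8 → 44.4 W/m

Critical radius for a cylinder: r_cr = k/h = 0.0144 m = 1.44 cm.
Outer radius after coating: r₂ = 0.0119 + 0.00883 = 0.02073 m.
r₁ < r_cr < r₂: heat loss rises to a maximum at r_cr then falls. Whether the coating helps depends on whether Q(r₂) has dropped back below Q(r₁).
Bare: R = 1/(2πr₁h) = 0.7599 m·K/W; Q = 34.8/0.7599 = 45.8 W/m.
Coated: R = R_cond + R_conv = 0.7840 m·K/W; Q = 34.8/0.7840 = 44.4 W/m.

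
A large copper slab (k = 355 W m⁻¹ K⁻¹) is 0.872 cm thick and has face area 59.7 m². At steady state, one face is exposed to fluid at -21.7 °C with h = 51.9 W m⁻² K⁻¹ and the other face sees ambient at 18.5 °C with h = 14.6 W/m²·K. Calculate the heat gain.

Series thermal resistances, inner to outer:
  R_conv,in = 1/(hA) = 1/(51.9·59.7) = 3.227×10^-4 K/W
  R_copper = L/(kA) = 0.00872/(355·59.7) = 4.114×10^-7 K/W
  R_conv,out = 1/(hA) = 1/(14.6·59.7) = 0.001147 K/W
ΣR = 3.227×10^-4 + 4.114×10^-7 + 0.001147 = 0.001470 K/W
Q = ΔT/ΣR = (-21.7 °C − 18.5 °C)/0.001470 = -27300 W
(Negative Q ⇒ heat flows inward; heat gain = 27300 W.)

Q = 27300 W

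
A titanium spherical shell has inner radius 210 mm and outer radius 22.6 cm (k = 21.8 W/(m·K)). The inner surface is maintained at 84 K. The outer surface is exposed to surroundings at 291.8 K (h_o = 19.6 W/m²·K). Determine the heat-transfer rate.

Resistance network (inner→outer):
  R_titanium = (1/0.210 − 1/0.226)/(4πk) = 0.3371/(4π·21.8) = 0.001231 K/W
  R_conv,out = 1/(4πr²h) = 1/(4π·0.226²·19.6) = 0.07949 K/W
ΣR = 0.001231 + 0.07949 = 0.08072 K/W
Q = ΔT/ΣR = (84 K − 291.8 K)/0.08072 = -2570 W
(Negative Q ⇒ heat flows inward; heat gain = 2570 W.)

Q = 2570 W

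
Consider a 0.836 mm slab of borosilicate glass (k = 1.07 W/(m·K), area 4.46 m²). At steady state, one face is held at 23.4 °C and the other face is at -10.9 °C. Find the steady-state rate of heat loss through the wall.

Q = 1.96×10^5 W

Q = kA·ΔT/L = 1.07 × 4.46 × |23.4 °C − -10.9 °C| / 8.36×10^-4 = 1.96×10^5 W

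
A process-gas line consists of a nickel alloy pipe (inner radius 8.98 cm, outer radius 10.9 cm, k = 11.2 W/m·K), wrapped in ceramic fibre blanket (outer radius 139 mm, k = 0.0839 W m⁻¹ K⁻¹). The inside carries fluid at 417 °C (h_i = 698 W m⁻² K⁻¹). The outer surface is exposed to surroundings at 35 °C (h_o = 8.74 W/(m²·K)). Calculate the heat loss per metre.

Treat each layer as a resistance in series:
  R'_conv,in = 1/(2πr h) = 1/(2π·0.0898·698) = 0.002539 m·K/W
  R'_nickel alloy = ln(0.109/0.0898)/(2πk) = 0.1938/(2π·11.2) = 0.002753 m·K/W
  R'_ceramic fibre blanket = ln(0.139/0.109)/(2πk) = 0.2431/(2π·0.0839) = 0.4612 m·K/W
  R'_conv,out = 1/(2πr h) = 1/(2π·0.139·8.74) = 0.1310 m·K/W
ΣR = 0.002539 + 0.002753 + 0.4612 + 0.1310 = 0.5975 m·K/W
Q' = ΔT/ΣR = (417 °C − 35 °C)/0.5975 = 639 W/m

Q' = 639 W/m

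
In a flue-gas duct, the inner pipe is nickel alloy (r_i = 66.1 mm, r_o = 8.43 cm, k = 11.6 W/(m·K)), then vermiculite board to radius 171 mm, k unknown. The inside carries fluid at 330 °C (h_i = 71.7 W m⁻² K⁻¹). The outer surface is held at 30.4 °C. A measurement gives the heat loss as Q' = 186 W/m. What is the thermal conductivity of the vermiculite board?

ΣR = ΔT/Q' = |330 − 30.4|/186 = 1.611 m·K/W
Known resistances:
  R'_conv,in = 1/(2πr h) = 1/(2π·0.0661·71.7) = 0.03358 m·K/W
  R'_nickel alloy = ln(0.0843/0.0661)/(2πk) = 0.2432/(2π·11.6) = 0.003337 m·K/W
R_vermiculite board = ΣR − ΣR_known = 1.611 − 0.03692 = 1.574 m·K/W
ln(r₂/r₁)/(2πk) = 1.574 ⇒ k = 0.7073/(2π·1.574) = 0.0715 W/m·K

k = 0.0715 W/m·K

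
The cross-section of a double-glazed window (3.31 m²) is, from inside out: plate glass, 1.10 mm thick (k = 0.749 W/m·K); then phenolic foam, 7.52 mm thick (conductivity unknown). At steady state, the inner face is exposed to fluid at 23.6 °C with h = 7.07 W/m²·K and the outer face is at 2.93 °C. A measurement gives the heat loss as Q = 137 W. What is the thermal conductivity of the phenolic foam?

k = 0.0211 W/m·K

ΣR = ΔT/Q = |23.6 − 2.93|/137 = 0.1509 K/W
Known resistances:
  R_conv,in = 1/(hA) = 1/(7.07·3.31) = 0.04273 K/W
  R_plate glass = L/(kA) = 0.00110/(0.749·3.31) = 4.437×10^-4 K/W
R_phenolic foam = ΣR − ΣR_known = 0.1509 − 0.04317 = 0.1077 K/W
L/(kA) = 0.1077 ⇒ k = 0.00752/(0.1077·3.31) = 0.0211 W/m·K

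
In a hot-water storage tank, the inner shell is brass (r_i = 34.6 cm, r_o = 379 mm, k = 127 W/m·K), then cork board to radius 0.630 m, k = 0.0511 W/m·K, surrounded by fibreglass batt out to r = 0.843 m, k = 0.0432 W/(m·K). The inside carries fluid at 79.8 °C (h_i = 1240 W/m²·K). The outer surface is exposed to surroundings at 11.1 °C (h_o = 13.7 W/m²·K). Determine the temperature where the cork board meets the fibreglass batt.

T = 32.6 °C

Treat each layer as a resistance in series:
  R_conv,in = 1/(4πr²h) = 1/(4π·0.346²·1240) = 5.361×10^-4 K/W
  R_brass = (1/0.346 − 1/0.379)/(4πk) = 0.2517/(4π·127) = 1.577×10^-4 K/W
  R_cork board = (1/0.379 − 1/0.630)/(4πk) = 1.051/(4π·0.0511) = 1.637 K/W
  R_fibreglass batt = (1/0.630 − 1/0.843)/(4πk) = 0.4011/(4π·0.0432) = 0.7388 K/W
  R_conv,out = 1/(4πr²h) = 1/(4π·0.843²·13.7) = 0.008174 K/W
ΣR = 5.361×10^-4 + 1.577×10^-4 + 1.637 + 0.7388 + 0.008174 = 2.385 K/W
Q = ΔT/ΣR = (79.8 °C − 11.1 °C)/2.385 = 28.81 W
From the inner boundary to the cork board/fibreglass batt interface, ΣR_partial = 1.638 K/W.
T_interface = T_in − Q·ΣR_partial = 79.8 °C − (28.81)(1.638) = 32.6 °C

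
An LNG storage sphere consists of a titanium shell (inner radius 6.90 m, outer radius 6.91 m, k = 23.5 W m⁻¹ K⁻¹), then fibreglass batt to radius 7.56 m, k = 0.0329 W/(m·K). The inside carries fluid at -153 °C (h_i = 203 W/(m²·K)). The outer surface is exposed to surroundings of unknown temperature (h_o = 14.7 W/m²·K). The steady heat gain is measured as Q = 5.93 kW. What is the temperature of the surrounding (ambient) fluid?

Series resistances:
  R_conv,in = 1/(4πr²h) = 1/(4π·6.90²·203) = 8.234×10^-6 K/W
  R_titanium = (1/6.90 − 1/6.91)/(4πk) = 2.097×10^-4/(4π·23.5) = 7.102×10^-7 K/W
  R_fibreglass batt = (1/6.91 − 1/7.56)/(4πk) = 0.01244/(4π·0.0329) = 0.03010 K/W
  R_conv,out = 1/(4πr²h) = 1/(4π·7.56²·14.7) = 9.472×10^-5 K/W
ΣR = 0.03020 K/W
ΔT = Q·ΣR = 5930 × 0.03020 = 179.1 K
Heat flows inward, so T_out = T_in + ΔT = -153 + 179.1 = 26.1 °C

T_out = 26.1 °C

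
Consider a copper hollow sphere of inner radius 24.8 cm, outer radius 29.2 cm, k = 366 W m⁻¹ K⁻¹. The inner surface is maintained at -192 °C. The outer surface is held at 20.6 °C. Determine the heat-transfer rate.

Q = 4πk·ΔT/(1/r₁ − 1/r₂) = 4π × 366 × 212.6 / (1/0.248 − 1/0.292) = 1.61×10^6 W

Q = 1.61×10^6 W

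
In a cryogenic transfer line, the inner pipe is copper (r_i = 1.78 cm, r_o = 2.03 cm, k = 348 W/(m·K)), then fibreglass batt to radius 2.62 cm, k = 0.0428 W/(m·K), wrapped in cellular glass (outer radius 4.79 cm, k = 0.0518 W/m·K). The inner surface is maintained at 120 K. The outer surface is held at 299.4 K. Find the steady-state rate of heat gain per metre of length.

Treat each layer as a resistance in series:
  R'_copper = ln(0.0203/0.0178)/(2πk) = 0.1314/(2π·348) = 6.010×10^-5 m·K/W
  R'_fibreglass batt = ln(0.0262/0.0203)/(2πk) = 0.2551/(2π·0.0428) = 0.9488 m·K/W
  R'_cellular glass = ln(0.0479/0.0262)/(2πk) = 0.6034/(2π·0.0518) = 1.854 m·K/W
ΣR = 6.010×10^-5 + 0.9488 + 1.854 = 2.803 m·K/W
Q' = ΔT/ΣR = (120 K − 299.4 K)/2.803 = -64.0 W/m
(Negative Q' ⇒ heat flows inward; heat gain = 64.0 W/m.)

Q' = 64.0 W/m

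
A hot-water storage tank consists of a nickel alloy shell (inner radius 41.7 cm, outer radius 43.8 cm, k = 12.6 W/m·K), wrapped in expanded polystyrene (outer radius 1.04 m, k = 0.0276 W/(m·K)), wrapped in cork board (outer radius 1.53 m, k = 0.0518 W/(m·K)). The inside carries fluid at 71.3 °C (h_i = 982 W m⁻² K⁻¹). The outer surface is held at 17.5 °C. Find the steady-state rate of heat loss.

Q = 12.6 W

Series thermal resistances, inner to outer:
  R_conv,in = 1/(4πr²h) = 1/(4π·0.417²·982) = 4.660×10^-4 K/W
  R_nickel alloy = (1/0.417 − 1/0.438)/(4πk) = 0.1150/(4π·12.6) = 7.262×10^-4 K/W
  R_expanded polystyrene = (1/0.438 − 1/1.04)/(4πk) = 1.322/(4π·0.0276) = 3.810 K/W
  R_cork board = (1/1.04 − 1/1.53)/(4πk) = 0.3079/(4π·0.0518) = 0.4731 K/W
ΣR = 4.660×10^-4 + 7.262×10^-4 + 3.810 + 0.4731 = 4.284 K/W
Q = ΔT/ΣR = (71.3 °C − 17.5 °C)/4.284 = 12.6 W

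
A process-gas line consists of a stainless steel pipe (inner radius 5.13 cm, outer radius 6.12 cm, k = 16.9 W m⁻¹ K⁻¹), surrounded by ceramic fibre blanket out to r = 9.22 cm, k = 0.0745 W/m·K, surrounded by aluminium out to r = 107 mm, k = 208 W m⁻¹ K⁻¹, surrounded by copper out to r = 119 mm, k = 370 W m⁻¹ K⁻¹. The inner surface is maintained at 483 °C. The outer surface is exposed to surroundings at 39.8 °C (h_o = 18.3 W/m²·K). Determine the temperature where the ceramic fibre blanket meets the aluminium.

T = 74.0 °C

Resistance network (inner→outer):
  R'_stainless steel = ln(0.0612/0.0513)/(2πk) = 0.1765/(2π·16.9) = 0.001662 m·K/W
  R'_ceramic fibre blanket = ln(0.0922/0.0612)/(2πk) = 0.4098/(2π·0.0745) = 0.8755 m·K/W
  R'_aluminium = ln(0.107/0.0922)/(2πk) = 0.1489/(2π·208) = 1.139×10^-4 m·K/W
  R'_copper = ln(0.119/0.107)/(2πk) = 0.1063/(2π·370) = 4.572×10^-5 m·K/W
  R'_conv,out = 1/(2πr h) = 1/(2π·0.119·18.3) = 0.07308 m·K/W
ΣR = 0.001662 + 0.8755 + 1.139×10^-4 + 4.572×10^-5 + 0.07308 = 0.9504 m·K/W
Q' = ΔT/ΣR = (483 °C − 39.8 °C)/0.9504 = 466.3 W/m
From the inner boundary to the ceramic fibre blanket/aluminium interface, ΣR_partial = 0.8772 m·K/W.
T_interface = T_in − Q'·ΣR_partial = 483 °C − (466.3)(0.8772) = 74.0 °C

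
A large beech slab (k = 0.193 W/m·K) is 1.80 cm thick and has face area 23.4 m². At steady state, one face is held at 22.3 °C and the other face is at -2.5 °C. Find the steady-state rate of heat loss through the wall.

Q = 6.22 kW

Q = kA·ΔT/L = 0.193 × 23.4 × |22.3 °C − -2.5 °C| / 0.0180 = 6220 W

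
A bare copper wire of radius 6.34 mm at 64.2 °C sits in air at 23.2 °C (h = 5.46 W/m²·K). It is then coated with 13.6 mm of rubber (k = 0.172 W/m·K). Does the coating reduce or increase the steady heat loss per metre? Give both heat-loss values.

increases: 8.92 → 16.3 W/m

Critical radius for a cylinder: r_cr = k/h = 0.0315 m = 3.15 cm.
Outer radius after coating: r₂ = 0.00634 + 0.0136 = 0.01994 m.
Since r₁ < r_cr and r₂ ≤ r_cr, the coating moves toward the maximum at r_cr — heat loss rises.
Bare: R = 1/(2πr₁h) = 4.598 m·K/W; Q = 41/4.598 = 8.92 W/m.
Coated: R = R_cond + R_conv = 2.522 m·K/W; Q = 41/2.522 = 16.3 W/m.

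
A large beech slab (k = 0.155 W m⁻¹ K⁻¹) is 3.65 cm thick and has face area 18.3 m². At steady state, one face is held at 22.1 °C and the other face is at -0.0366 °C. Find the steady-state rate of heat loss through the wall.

Q = 1720 W

Q = kA·ΔT/L = 0.155 × 18.3 × |22.1 °C − -0.0366 °C| / 0.0365 = 1720 W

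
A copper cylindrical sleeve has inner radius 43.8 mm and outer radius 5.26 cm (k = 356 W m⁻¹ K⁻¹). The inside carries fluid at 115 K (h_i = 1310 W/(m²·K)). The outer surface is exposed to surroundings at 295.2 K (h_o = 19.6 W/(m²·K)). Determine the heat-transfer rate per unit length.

Treat each layer as a resistance in series:
  R'_conv,in = 1/(2πr h) = 1/(2π·0.0438·1310) = 0.002774 m·K/W
  R'_copper = ln(0.0526/0.0438)/(2πk) = 0.1831/(2π·356) = 8.185×10^-5 m·K/W
  R'_conv,out = 1/(2πr h) = 1/(2π·0.0526·19.6) = 0.1544 m·K/W
ΣR = 0.002774 + 8.185×10^-5 + 0.1544 = 0.1573 m·K/W
Q' = ΔT/ΣR = (115 K − 295.2 K)/0.1573 = -1150 W/m
(Negative Q' ⇒ heat flows inward; heat gain = 1150 W/m.)

Q' = 1150 W/m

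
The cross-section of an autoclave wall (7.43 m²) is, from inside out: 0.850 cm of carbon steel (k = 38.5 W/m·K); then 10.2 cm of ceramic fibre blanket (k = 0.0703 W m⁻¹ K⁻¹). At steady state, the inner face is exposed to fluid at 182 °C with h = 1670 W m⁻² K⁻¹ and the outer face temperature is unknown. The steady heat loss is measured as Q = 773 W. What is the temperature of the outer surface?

Sum the resistances:
  R_conv,in = 1/(hA) = 1/(1670·7.43) = 8.059×10^-5 K/W
  R_carbon steel = L/(kA) = 0.00850/(38.5·7.43) = 2.971×10^-5 K/W
  R_ceramic fibre blanket = L/(kA) = 0.102/(0.0703·7.43) = 0.1953 K/W
ΣR = 0.1954 K/W
ΔT = Q·ΣR = 773 × 0.1954 = 151.0 K
Heat flows outward, so T_out = T_in − ΔT = 182 − 151.0 = 31.0 °C

T_out = 31.0 °C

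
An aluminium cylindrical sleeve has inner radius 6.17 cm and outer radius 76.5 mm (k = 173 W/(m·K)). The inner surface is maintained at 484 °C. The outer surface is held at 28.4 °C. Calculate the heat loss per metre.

Q' = 2πk·ΔT/ln(r₂/r₁) = 2π × 173 × 455.6 / ln(0.0765/0.0617) = 2.30×10^6 W/m

Q' = 2300 kW/m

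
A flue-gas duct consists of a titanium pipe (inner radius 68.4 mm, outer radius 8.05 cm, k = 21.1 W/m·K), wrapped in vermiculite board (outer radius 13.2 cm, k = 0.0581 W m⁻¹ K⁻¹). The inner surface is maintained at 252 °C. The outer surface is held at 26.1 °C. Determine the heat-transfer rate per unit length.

Q' = 167 W/m

Series thermal resistances, inner to outer:
  R'_titanium = ln(0.0805/0.0684)/(2πk) = 0.1629/(2π·21.1) = 0.001229 m·K/W
  R'_vermiculite board = ln(0.132/0.0805)/(2πk) = 0.4945/(2π·0.0581) = 1.355 m·K/W
ΣR = 0.001229 + 1.355 = 1.356 m·K/W
Q' = ΔT/ΣR = (252 °C − 26.1 °C)/1.356 = 167 W/m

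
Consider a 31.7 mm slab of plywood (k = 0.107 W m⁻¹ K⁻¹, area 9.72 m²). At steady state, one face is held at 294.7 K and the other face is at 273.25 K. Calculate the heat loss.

Q = 704 W

Q = kA·ΔT/L = 0.107 × 9.72 × |294.7 K − 273.25 K| / 0.0317 = 704 W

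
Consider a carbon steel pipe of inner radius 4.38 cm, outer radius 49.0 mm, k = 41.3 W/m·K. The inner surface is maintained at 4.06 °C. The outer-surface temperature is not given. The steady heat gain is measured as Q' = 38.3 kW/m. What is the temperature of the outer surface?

T_out = 20.6 °C

Sum the resistances:
  R'_carbon steel = ln(0.0490/0.0438)/(2πk) = 0.1122/(2π·41.3) = 4.323×10^-4 m·K/W
ΣR = 4.323×10^-4 m·K/W
ΔT = Q'·ΣR = 38300 × 4.323×10^-4 = 16.56 K
Heat flows inward, so T_out = T_in + ΔT = 4.06 + 16.56 = 20.6 °C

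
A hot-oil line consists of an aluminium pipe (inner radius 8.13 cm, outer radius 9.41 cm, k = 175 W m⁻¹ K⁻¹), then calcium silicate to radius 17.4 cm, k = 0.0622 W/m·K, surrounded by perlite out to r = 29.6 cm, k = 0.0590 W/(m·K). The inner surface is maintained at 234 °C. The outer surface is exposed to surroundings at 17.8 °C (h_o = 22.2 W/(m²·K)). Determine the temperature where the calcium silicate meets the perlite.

Treat each layer as a resistance in series:
  R'_aluminium = ln(0.0941/0.0813)/(2πk) = 0.1462/(2π·175) = 1.330×10^-4 m·K/W
  R'_calcium silicate = ln(0.174/0.0941)/(2πk) = 0.6147/(2π·0.0622) = 1.573 m·K/W
  R'_perlite = ln(0.296/0.174)/(2πk) = 0.5313/(2π·0.0590) = 1.433 m·K/W
  R'_conv,out = 1/(2πr h) = 1/(2π·0.296·22.2) = 0.02422 m·K/W
ΣR = 1.330×10^-4 + 1.573 + 1.433 + 0.02422 = 3.030 m·K/W
Q' = ΔT/ΣR = (234 °C − 17.8 °C)/3.030 = 71.35 W/m
From the inner boundary to the calcium silicate/perlite interface, ΣR_partial = 1.573 m·K/W.
T_interface = T_in − Q'·ΣR_partial = 234 °C − (71.35)(1.573) = 122 °C

T = 122 °C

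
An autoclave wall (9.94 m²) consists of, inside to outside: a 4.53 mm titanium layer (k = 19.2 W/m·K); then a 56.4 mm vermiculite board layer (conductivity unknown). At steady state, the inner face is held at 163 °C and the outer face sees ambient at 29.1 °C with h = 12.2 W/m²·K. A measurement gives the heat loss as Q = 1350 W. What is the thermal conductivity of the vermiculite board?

k = 0.0624 W/m·K

ΣR = ΔT/Q = |163 − 29.1|/1350 = 0.09919 K/W
Known resistances:
  R_titanium = L/(kA) = 0.00453/(19.2·9.94) = 2.374×10^-5 K/W
  R_conv,out = 1/(hA) = 1/(12.2·9.94) = 0.008246 K/W
R_vermiculite board = ΣR − ΣR_known = 0.09919 − 0.008270 = 0.09092 K/W
L/(kA) = 0.09092 ⇒ k = 0.0564/(0.09092·9.94) = 0.0624 W/m·K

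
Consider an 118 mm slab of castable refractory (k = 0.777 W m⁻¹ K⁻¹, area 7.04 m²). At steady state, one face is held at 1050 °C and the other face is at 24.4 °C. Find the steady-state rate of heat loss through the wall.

Q = kA·ΔT/L = 0.777 × 7.04 × |1050 °C − 24.4 °C| / 0.118 = 47500 W

Q = 47.5 kW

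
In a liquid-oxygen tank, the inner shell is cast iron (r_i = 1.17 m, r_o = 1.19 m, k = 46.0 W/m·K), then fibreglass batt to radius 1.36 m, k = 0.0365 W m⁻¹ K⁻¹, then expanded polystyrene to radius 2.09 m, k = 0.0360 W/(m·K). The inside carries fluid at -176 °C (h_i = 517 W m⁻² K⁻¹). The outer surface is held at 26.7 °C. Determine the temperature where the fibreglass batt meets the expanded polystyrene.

T = -118 °C

Series thermal resistances, inner to outer:
  R_conv,in = 1/(4πr²h) = 1/(4π·1.17²·517) = 1.124×10^-4 K/W
  R_cast iron = (1/1.17 − 1/1.19)/(4πk) = 0.01436/(4π·46.0) = 2.485×10^-5 K/W
  R_fibreglass batt = (1/1.19 − 1/1.36)/(4πk) = 0.1050/(4π·0.0365) = 0.2290 K/W
  R_expanded polystyrene = (1/1.36 − 1/2.09)/(4πk) = 0.2568/(4π·0.0360) = 0.5677 K/W
ΣR = 1.124×10^-4 + 2.485×10^-5 + 0.2290 + 0.5677 = 0.7968 K/W
Q = ΔT/ΣR = (-176 °C − 26.7 °C)/0.7968 = -254.4 W
From the inner boundary to the fibreglass batt/expanded polystyrene interface, ΣR_partial = 0.2291 K/W.
T_interface = T_in − Q·ΣR_partial = -176 °C − (-254.4)(0.2291) = -118 °C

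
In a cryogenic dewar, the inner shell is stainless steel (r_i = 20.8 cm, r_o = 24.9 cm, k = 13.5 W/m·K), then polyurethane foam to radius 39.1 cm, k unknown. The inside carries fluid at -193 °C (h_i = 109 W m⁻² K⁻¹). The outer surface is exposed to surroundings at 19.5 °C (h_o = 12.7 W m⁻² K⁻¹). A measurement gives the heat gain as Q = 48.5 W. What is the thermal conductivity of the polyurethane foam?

ΣR = ΔT/Q = |-193 − 19.5|/48.5 = 4.381 K/W
Known resistances:
  R_conv,in = 1/(4πr²h) = 1/(4π·0.208²·109) = 0.01687 K/W
  R_stainless steel = (1/0.208 − 1/0.249)/(4πk) = 0.7916/(4π·13.5) = 0.004666 K/W
  R_conv,out = 1/(4πr²h) = 1/(4π·0.391²·12.7) = 0.04099 K/W
R_polyurethane foam = ΣR − ΣR_known = 4.381 − 0.06253 = 4.318 K/W
(1/r₁−1/r₂)/(4πk) = 4.318 ⇒ k = 1.459/(4π·4.318) = 0.0269 W/m·K

k = 0.0269 W/m·K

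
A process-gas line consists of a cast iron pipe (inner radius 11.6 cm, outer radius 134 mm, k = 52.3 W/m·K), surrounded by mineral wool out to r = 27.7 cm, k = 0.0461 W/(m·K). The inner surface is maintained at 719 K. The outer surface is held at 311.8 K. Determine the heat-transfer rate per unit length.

Treat each layer as a resistance in series:
  R'_cast iron = ln(0.134/0.116)/(2πk) = 0.1442/(2π·52.3) = 4.390×10^-4 m·K/W
  R'_mineral wool = ln(0.277/0.134)/(2πk) = 0.7262/(2π·0.0461) = 2.507 m·K/W
ΣR = 4.390×10^-4 + 2.507 = 2.507 m·K/W
Q' = ΔT/ΣR = (719 K − 311.8 K)/2.507 = 162 W/m

Q' = 162 W/m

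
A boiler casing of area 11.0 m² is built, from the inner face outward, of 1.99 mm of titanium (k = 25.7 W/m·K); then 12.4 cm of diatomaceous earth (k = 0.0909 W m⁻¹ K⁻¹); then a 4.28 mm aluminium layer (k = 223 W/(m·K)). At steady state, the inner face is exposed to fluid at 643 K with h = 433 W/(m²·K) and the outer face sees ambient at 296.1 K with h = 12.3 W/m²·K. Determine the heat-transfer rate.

Series thermal resistances, inner to outer:
  R_conv,in = 1/(hA) = 1/(433·11.0) = 2.100×10^-4 K/W
  R_titanium = L/(kA) = 0.00199/(25.7·11.0) = 7.039×10^-6 K/W
  R_diatomaceous earth = L/(kA) = 0.124/(0.0909·11.0) = 0.1240 K/W
  R_aluminium = L/(kA) = 0.00428/(223·11.0) = 1.745×10^-6 K/W
  R_conv,out = 1/(hA) = 1/(12.3·11.0) = 0.007391 K/W
ΣR = 2.100×10^-4 + 7.039×10^-6 + 0.1240 + 1.745×10^-6 + 0.007391 = 0.1316 K/W
Q = ΔT/ΣR = (643 K − 296.1 K)/0.1316 = 2640 W

Q = 2.64 kW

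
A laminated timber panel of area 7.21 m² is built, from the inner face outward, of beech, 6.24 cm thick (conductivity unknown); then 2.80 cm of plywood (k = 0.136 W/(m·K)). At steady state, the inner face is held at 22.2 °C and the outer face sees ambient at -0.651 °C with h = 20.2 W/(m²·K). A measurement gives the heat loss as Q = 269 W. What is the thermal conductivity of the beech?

ΣR = ΔT/Q = |22.2 − -0.651|/269 = 0.08495 K/W
Known resistances:
  R_plywood = L/(kA) = 0.0280/(0.136·7.21) = 0.02856 K/W
  R_conv,out = 1/(hA) = 1/(20.2·7.21) = 0.006866 K/W
R_beech = ΣR − ΣR_known = 0.08495 − 0.03543 = 0.04952 K/W
L/(kA) = 0.04952 ⇒ k = 0.0624/(0.04952·7.21) = 0.175 W/m·K

k = 0.175 W/m·K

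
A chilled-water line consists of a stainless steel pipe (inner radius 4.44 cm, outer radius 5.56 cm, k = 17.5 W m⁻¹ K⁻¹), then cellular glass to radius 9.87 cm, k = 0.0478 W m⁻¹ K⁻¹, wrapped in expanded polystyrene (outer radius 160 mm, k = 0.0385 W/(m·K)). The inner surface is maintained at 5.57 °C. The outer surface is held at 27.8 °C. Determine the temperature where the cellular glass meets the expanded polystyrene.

T = 16.4 °C

Treat each layer as a resistance in series:
  R'_stainless steel = ln(0.0556/0.0444)/(2πk) = 0.2249/(2π·17.5) = 0.002046 m·K/W
  R'_cellular glass = ln(0.0987/0.0556)/(2πk) = 0.5739/(2π·0.0478) = 1.911 m·K/W
  R'_expanded polystyrene = ln(0.160/0.0987)/(2πk) = 0.4831/(2π·0.0385) = 1.997 m·K/W
ΣR = 0.002046 + 1.911 + 1.997 = 3.910 m·K/W
Q' = ΔT/ΣR = (5.57 °C − 27.8 °C)/3.910 = -5.685 W/m
From the inner boundary to the cellular glass/expanded polystyrene interface, ΣR_partial = 1.913 m·K/W.
T_interface = T_in − Q'·ΣR_partial = 5.57 °C − (-5.685)(1.913) = 16.4 °C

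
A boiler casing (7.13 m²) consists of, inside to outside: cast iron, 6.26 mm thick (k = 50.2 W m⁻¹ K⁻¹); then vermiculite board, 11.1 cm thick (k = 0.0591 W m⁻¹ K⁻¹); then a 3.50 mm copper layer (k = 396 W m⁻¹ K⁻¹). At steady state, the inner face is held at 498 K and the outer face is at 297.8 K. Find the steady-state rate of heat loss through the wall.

Treat each layer as a resistance in series:
  R_cast iron = L/(kA) = 0.00626/(50.2·7.13) = 1.749×10^-5 K/W
  R_vermiculite board = L/(kA) = 0.111/(0.0591·7.13) = 0.2634 K/W
  R_copper = L/(kA) = 0.00350/(396·7.13) = 1.240×10^-6 K/W
ΣR = 1.749×10^-5 + 0.2634 + 1.240×10^-6 = 0.2634 K/W
Q = ΔT/ΣR = (498 K − 297.8 K)/0.2634 = 760 W

Q = 760 W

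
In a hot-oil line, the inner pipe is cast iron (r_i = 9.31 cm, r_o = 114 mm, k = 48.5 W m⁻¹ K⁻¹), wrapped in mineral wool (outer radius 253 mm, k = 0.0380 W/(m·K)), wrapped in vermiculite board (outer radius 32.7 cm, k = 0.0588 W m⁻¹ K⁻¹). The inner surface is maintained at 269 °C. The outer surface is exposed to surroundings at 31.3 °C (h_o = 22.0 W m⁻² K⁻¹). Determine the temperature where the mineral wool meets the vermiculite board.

Series thermal resistances, inner to outer:
  R'_cast iron = ln(0.114/0.0931)/(2πk) = 0.2025/(2π·48.5) = 6.646×10^-4 m·K/W
  R'_mineral wool = ln(0.253/0.114)/(2πk) = 0.7972/(2π·0.0380) = 3.339 m·K/W
  R'_vermiculite board = ln(0.327/0.253)/(2πk) = 0.2566/(2π·0.0588) = 0.6945 m·K/W
  R'_conv,out = 1/(2πr h) = 1/(2π·0.327·22.0) = 0.02212 m·K/W
ΣR = 6.646×10^-4 + 3.339 + 0.6945 + 0.02212 = 4.056 m·K/W
Q' = ΔT/ΣR = (269 °C − 31.3 °C)/4.056 = 58.60 W/m
From the inner boundary to the mineral wool/vermiculite board interface, ΣR_partial = 3.340 m·K/W.
T_interface = T_in − Q'·ΣR_partial = 269 °C − (58.60)(3.340) = 73.3 °C

T = 73.3 °C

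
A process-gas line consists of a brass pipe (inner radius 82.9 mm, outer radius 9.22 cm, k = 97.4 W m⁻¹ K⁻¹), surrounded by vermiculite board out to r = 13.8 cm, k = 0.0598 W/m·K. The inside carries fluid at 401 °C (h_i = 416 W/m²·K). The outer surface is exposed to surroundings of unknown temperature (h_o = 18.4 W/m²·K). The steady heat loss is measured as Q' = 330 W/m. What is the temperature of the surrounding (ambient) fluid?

T_out = 24.5 °C

Sum the resistances:
  R'_conv,in = 1/(2πr h) = 1/(2π·0.0829·416) = 0.004615 m·K/W
  R'_brass = ln(0.0922/0.0829)/(2πk) = 0.1063/(2π·97.4) = 1.737×10^-4 m·K/W
  R'_vermiculite board = ln(0.138/0.0922)/(2πk) = 0.4033/(2π·0.0598) = 1.073 m·K/W
  R'_conv,out = 1/(2πr h) = 1/(2π·0.138·18.4) = 0.06268 m·K/W
ΣR = 1.141 m·K/W
ΔT = Q'·ΣR = 330 × 1.141 = 376.5 K
Heat flows outward, so T_out = T_in − ΔT = 401 − 376.5 = 24.5 °C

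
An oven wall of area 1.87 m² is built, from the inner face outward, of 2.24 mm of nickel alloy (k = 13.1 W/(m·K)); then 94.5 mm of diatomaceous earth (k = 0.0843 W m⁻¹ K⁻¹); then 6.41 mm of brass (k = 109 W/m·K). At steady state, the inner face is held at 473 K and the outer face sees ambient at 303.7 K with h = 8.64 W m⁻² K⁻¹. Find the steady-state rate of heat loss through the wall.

Treat each layer as a resistance in series:
  R_nickel alloy = L/(kA) = 0.00224/(13.1·1.87) = 9.144×10^-5 K/W
  R_diatomaceous earth = L/(kA) = 0.0945/(0.0843·1.87) = 0.5995 K/W
  R_brass = L/(kA) = 0.00641/(109·1.87) = 3.145×10^-5 K/W
  R_conv,out = 1/(hA) = 1/(8.64·1.87) = 0.06189 K/W
ΣR = 9.144×10^-5 + 0.5995 + 3.145×10^-5 + 0.06189 = 0.6615 K/W
Q = ΔT/ΣR = (473 K − 303.7 K)/0.6615 = 256 W

Q = 256 W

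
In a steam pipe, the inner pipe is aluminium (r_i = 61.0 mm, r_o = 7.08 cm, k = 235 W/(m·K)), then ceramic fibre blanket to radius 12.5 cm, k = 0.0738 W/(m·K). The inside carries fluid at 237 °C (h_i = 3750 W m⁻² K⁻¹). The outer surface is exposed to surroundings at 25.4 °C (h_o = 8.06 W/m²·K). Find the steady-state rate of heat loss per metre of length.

Resistance network (inner→outer):
  R'_conv,in = 1/(2πr h) = 1/(2π·0.0610·3750) = 6.958×10^-4 m·K/W
  R'_aluminium = ln(0.0708/0.0610)/(2πk) = 0.1490/(2π·235) = 1.009×10^-4 m·K/W
  R'_ceramic fibre blanket = ln(0.125/0.0708)/(2πk) = 0.5685/(2π·0.0738) = 1.226 m·K/W
  R'_conv,out = 1/(2πr h) = 1/(2π·0.125·8.06) = 0.1580 m·K/W
ΣR = 6.958×10^-4 + 1.009×10^-4 + 1.226 + 0.1580 = 1.385 m·K/W
Q' = ΔT/ΣR = (237 °C − 25.4 °C)/1.385 = 153 W/m

Q' = 153 W/m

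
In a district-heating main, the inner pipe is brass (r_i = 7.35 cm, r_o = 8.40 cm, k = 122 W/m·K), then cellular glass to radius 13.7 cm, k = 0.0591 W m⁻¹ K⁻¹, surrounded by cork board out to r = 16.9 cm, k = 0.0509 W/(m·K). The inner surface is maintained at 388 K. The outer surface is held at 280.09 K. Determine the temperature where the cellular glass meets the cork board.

T = 316.0 K

Treat each layer as a resistance in series:
  R'_brass = ln(0.0840/0.0735)/(2πk) = 0.1335/(2π·122) = 1.742×10^-4 m·K/W
  R'_cellular glass = ln(0.137/0.0840)/(2πk) = 0.4892/(2π·0.0591) = 1.317 m·K/W
  R'_cork board = ln(0.169/0.137)/(2πk) = 0.2099/(2π·0.0509) = 0.6564 m·K/W
ΣR = 1.742×10^-4 + 1.317 + 0.6564 = 1.974 m·K/W
Q' = ΔT/ΣR = (388 K − 280.09 K)/1.974 = 54.67 W/m
From the inner boundary to the cellular glass/cork board interface, ΣR_partial = 1.317 m·K/W.
T_interface = T_in − Q'·ΣR_partial = 388 K − (54.67)(1.317) = 316.0 K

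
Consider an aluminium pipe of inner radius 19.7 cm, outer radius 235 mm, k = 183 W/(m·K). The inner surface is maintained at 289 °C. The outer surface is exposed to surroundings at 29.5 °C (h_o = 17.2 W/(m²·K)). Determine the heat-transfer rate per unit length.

Q' = 6.56 kW/m

Resistance network (inner→outer):
  R'_aluminium = ln(0.235/0.197)/(2πk) = 0.1764/(2π·183) = 1.534×10^-4 m·K/W
  R'_conv,out = 1/(2πr h) = 1/(2π·0.235·17.2) = 0.03938 m·K/W
ΣR = 1.534×10^-4 + 0.03938 = 0.03953 m·K/W
Q' = ΔT/ΣR = (289 °C − 29.5 °C)/0.03953 = 6560 W/m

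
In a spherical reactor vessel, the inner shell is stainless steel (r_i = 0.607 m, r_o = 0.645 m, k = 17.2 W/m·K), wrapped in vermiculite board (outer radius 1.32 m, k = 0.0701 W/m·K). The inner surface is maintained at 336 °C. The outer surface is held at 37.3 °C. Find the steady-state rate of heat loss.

Series thermal resistances, inner to outer:
  R_stainless steel = (1/0.607 − 1/0.645)/(4πk) = 0.09706/(4π·17.2) = 4.491×10^-4 K/W
  R_vermiculite board = (1/0.645 − 1/1.32)/(4πk) = 0.7928/(4π·0.0701) = 0.9000 K/W
ΣR = 4.491×10^-4 + 0.9000 = 0.9004 K/W
Q = ΔT/ΣR = (336 °C − 37.3 °C)/0.9004 = 332 W

Q = 332 W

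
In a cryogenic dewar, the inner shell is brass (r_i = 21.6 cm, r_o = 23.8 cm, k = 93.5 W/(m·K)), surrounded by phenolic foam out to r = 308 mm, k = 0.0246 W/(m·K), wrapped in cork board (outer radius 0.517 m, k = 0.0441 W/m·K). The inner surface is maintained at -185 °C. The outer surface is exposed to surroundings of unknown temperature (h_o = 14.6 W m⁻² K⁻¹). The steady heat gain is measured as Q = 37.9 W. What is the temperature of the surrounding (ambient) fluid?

Sum the resistances:
  R_brass = (1/0.216 − 1/0.238)/(4πk) = 0.4279/(4π·93.5) = 3.642×10^-4 K/W
  R_phenolic foam = (1/0.238 − 1/0.308)/(4πk) = 0.9549/(4π·0.0246) = 3.089 K/W
  R_cork board = (1/0.308 − 1/0.517)/(4πk) = 1.313/(4π·0.0441) = 2.368 K/W
  R_conv,out = 1/(4πr²h) = 1/(4π·0.517²·14.6) = 0.02039 K/W
ΣR = 5.478 K/W
ΔT = Q·ΣR = 37.9 × 5.478 = 207.6 K
Heat flows inward, so T_out = T_in + ΔT = -185 + 207.6 = 22.6 °C

T_out = 22.6 °C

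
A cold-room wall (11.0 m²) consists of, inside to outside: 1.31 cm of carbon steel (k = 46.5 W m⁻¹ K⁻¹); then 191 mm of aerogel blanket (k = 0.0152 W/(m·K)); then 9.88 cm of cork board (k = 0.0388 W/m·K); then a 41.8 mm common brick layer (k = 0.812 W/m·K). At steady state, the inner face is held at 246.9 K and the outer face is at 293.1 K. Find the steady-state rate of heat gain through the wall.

Q = 33.5 W

Treat each layer as a resistance in series:
  R_carbon steel = L/(kA) = 0.0131/(46.5·11.0) = 2.561×10^-5 K/W
  R_aerogel blanket = L/(kA) = 0.191/(0.0152·11.0) = 1.142 K/W
  R_cork board = L/(kA) = 0.0988/(0.0388·11.0) = 0.2315 K/W
  R_common brick = L/(kA) = 0.0418/(0.812·11.0) = 0.004680 K/W
ΣR = 2.561×10^-5 + 1.142 + 0.2315 + 0.004680 = 1.378 K/W
Q = ΔT/ΣR = (246.9 K − 293.1 K)/1.378 = -33.5 W
(Negative Q ⇒ heat flows inward; heat gain = 33.5 W.)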